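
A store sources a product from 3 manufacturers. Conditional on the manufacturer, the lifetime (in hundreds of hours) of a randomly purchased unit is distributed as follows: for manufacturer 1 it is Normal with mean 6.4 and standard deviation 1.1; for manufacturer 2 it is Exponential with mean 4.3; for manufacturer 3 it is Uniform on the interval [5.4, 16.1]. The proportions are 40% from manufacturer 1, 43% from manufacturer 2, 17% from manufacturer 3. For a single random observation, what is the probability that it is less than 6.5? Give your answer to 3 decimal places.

0.567

Conditional on each manufacturer, P(X < 6.5): 1: 0.536218; 2: 0.779449; 3: 0.102804.
By total probability, P(X < 6.5) = 0.4·0.536218 + 0.43·0.779449 + 0.17·0.102804 = 0.567127.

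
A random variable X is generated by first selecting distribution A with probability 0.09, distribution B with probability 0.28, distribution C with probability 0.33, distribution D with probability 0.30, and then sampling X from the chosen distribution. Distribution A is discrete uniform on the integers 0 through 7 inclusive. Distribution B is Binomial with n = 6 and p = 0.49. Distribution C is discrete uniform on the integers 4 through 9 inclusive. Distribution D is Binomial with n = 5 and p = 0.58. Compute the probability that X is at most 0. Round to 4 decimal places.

0.0201

Conditional on each component, P(X ≤ 0): A: 0.125; B: 0.0175963; C: 0; D: 0.0130691.
By total probability, P(X ≤ 0) = 0.09·0.125 + 0.28·0.0175963 + 0.33·0 + 0.3·0.0130691 = 0.0200977.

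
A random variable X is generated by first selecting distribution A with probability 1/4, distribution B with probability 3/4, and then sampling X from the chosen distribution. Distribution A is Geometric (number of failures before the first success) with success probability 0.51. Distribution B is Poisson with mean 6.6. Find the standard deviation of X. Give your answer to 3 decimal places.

Per component, A: μ=0.960784, E[X²]=2.807; B: μ=6.6, E[X²]=50.16.
E[X] = 0.25·0.960784 + 0.75·6.6 = 5.1902.
E[X²] = 0.25·2.807 + 0.75·50.16 = 38.3217.
Var(X) = E[X²] − (E[X])² = 38.3217 − 26.9381 = 11.3836.
SD(X) = √11.3836 = 3.37396.

3.374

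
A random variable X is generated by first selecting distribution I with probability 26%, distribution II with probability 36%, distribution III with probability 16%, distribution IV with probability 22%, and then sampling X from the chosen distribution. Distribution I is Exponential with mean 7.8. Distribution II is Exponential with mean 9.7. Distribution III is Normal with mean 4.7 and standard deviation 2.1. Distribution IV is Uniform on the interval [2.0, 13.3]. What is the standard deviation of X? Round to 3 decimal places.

7.454

Per component, I: μ=7.8, E[X²]=121.68; II: μ=9.7, E[X²]=188.18; III: μ=4.7, E[X²]=26.5; IV: μ=7.65, E[X²]=69.1633.
E[X] = 0.26·7.8 + 0.36·9.7 + 0.16·4.7 + 0.22·7.65 = 7.955.
E[X²] = 0.26·121.68 + 0.36·188.18 + 0.16·26.5 + 0.22·69.1633 = 118.838.
Var(X) = E[X²] − (E[X])² = 118.838 − 63.282 = 55.5555.
SD(X) = √55.5555 = 7.45356.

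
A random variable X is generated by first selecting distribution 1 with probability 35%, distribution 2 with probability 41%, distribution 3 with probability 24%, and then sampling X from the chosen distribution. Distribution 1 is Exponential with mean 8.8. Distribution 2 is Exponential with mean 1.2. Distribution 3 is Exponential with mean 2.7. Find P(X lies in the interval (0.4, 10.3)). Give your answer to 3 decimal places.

Conditional on each component, P(0.4 < X < 10.3): 1: 0.645337; 2: 0.716344; 3: 0.840262.
By total probability, P(0.4 < X < 10.3) = 0.35·0.645337 + 0.41·0.716344 + 0.24·0.840262 = 0.721232.

0.721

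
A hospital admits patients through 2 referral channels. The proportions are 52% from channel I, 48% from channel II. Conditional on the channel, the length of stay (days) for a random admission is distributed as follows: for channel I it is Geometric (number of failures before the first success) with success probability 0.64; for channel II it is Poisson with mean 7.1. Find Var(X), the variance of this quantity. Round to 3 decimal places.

Per component, I: μ=0.5625, E[X²]=1.19531; II: μ=7.1, E[X²]=57.51.
E[X] = 0.52·0.5625 + 0.48·7.1 = 3.7005.
E[X²] = 0.52·1.19531 + 0.48·57.51 = 28.2264.
Var(X) = E[X²] − (E[X])² = 28.2264 − 13.6937 = 14.5327.

14.533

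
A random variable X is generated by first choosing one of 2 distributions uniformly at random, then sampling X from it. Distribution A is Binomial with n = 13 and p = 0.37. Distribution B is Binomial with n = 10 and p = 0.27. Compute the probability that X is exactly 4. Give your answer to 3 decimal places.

Conditional on each component, P(X = 4): A: 0.209497; B: 0.168893.
By total probability, P(X = 4) = 0.5·0.209497 + 0.5·0.168893 = 0.189195.

0.189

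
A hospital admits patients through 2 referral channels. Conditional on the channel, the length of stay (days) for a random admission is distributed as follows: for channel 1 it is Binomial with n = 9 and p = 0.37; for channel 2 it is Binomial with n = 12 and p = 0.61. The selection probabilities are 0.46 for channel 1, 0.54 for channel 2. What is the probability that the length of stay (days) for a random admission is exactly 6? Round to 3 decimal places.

0.115

Conditional on each channel, P(X = 6): 1: 0.0538904; 2: 0.167509.
By total probability, P(X = 6) = 0.46·0.0538904 + 0.54·0.167509 = 0.115245.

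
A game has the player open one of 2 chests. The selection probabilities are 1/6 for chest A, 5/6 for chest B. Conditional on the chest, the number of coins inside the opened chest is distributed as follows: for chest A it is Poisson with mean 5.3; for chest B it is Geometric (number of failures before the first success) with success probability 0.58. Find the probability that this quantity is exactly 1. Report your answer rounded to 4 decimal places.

0.2074

Conditional on each chest, P(X = 1): A: 0.0264554; B: 0.2436.
By total probability, P(X = 1) = 0.166667·0.0264554 + 0.833333·0.2436 = 0.207409.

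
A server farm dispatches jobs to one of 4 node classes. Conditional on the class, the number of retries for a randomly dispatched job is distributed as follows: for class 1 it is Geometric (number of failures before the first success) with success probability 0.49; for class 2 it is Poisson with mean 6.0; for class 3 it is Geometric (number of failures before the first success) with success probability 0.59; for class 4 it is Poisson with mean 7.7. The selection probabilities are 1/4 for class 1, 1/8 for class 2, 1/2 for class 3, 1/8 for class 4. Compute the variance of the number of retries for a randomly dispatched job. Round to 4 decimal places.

Per component, 1: μ=1.04082, E[X²]=3.20741; 2: μ=6, E[X²]=42; 3: μ=0.694915, E[X²]=1.66073; 4: μ=7.7, E[X²]=66.99.
E[X] = 0.25·1.04082 + 0.125·6 + 0.5·0.694915 + 0.125·7.7 = 2.32016.
E[X²] = 0.25·3.20741 + 0.125·42 + 0.5·1.66073 + 0.125·66.99 = 15.256.
Var(X) = E[X²] − (E[X])² = 15.256 − 5.38315 = 9.87282.

9.8728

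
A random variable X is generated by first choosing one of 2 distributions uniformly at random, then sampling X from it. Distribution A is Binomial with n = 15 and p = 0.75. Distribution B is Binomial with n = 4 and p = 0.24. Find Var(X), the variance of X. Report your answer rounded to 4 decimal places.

28.2421

Per component, A: μ=11.25, E[X²]=129.375; B: μ=0.96, E[X²]=1.6512.
E[X] = 0.5·11.25 + 0.5·0.96 = 6.105.
E[X²] = 0.5·129.375 + 0.5·1.6512 = 65.5131.
Var(X) = E[X²] − (E[X])² = 65.5131 − 37.271 = 28.2421.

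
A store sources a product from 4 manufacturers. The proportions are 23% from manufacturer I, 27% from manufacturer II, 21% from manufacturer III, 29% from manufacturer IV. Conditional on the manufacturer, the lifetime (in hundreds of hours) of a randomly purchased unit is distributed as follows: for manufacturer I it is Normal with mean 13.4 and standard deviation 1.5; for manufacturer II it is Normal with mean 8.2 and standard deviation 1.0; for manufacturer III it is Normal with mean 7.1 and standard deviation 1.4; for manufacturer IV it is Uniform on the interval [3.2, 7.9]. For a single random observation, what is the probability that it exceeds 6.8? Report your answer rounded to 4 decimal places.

Conditional on each manufacturer, P(X > 6.8): I: 0.999995; II: 0.919243; III: 0.584838; IV: 0.234043.
By total probability, P(X > 6.8) = 0.23·0.999995 + 0.27·0.919243 + 0.21·0.584838 + 0.29·0.234043 = 0.668883.

0.6689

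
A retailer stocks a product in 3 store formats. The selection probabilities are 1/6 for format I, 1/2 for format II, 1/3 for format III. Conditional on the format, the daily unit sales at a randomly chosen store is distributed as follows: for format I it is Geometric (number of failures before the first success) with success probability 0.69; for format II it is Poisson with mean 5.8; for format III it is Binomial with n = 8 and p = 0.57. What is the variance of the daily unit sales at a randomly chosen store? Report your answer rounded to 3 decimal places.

7.243

Per component, I: μ=0.449275, E[X²]=0.852972; II: μ=5.8, E[X²]=39.44; III: μ=4.56, E[X²]=22.7544.
E[X] = 0.166667·0.449275 + 0.5·5.8 + 0.333333·4.56 = 4.49488.
E[X²] = 0.166667·0.852972 + 0.5·39.44 + 0.333333·22.7544 = 27.447.
Var(X) = E[X²] − (E[X])² = 27.447 − 20.2039 = 7.24302.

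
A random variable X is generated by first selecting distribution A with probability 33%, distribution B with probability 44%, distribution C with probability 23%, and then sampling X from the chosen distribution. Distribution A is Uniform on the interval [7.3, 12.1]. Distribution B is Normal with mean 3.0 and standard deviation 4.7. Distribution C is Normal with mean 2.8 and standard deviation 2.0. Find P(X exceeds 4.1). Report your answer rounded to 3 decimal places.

Conditional on each component, P(X > 4.1): A: 1; B: 0.407476; C: 0.257846.
By total probability, P(X > 4.1) = 0.33·1 + 0.44·0.407476 + 0.23·0.257846 = 0.568594.

0.569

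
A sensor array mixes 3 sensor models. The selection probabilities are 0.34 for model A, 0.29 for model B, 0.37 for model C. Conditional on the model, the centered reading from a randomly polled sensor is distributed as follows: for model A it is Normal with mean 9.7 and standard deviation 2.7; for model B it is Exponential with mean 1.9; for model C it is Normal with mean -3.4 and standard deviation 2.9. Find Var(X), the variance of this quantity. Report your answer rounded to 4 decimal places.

Per component, A: μ=9.7, E[X²]=101.38; B: μ=1.9, E[X²]=7.22; C: μ=-3.4, E[X²]=19.97.
E[X] = 0.34·9.7 + 0.29·1.9 + 0.37·-3.4 = 2.591.
E[X²] = 0.34·101.38 + 0.29·7.22 + 0.37·19.97 = 43.9519.
Var(X) = E[X²] − (E[X])² = 43.9519 − 6.71328 = 37.2386.

37.2386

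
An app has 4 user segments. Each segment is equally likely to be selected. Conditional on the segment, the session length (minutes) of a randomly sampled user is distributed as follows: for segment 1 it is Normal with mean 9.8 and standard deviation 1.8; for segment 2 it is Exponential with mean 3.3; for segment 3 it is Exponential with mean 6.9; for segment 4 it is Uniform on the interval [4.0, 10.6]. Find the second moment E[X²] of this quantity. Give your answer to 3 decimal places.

For each component E[X²] = Var + (mean)², giving 1: 99.28; 2: 21.78; 3: 95.22; 4: 56.92.
Overall E[X²] = 0.25·99.28 + 0.25·21.78 + 0.25·95.22 + 0.25·56.92 = 68.3.

68.300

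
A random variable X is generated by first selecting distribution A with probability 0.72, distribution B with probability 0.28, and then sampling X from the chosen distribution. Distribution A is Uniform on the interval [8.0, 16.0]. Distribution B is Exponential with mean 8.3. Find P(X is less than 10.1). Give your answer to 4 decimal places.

0.3861

Conditional on each component, P(X < 10.1): A: 0.2625; B: 0.703844.
By total probability, P(X < 10.1) = 0.72·0.2625 + 0.28·0.703844 = 0.386076.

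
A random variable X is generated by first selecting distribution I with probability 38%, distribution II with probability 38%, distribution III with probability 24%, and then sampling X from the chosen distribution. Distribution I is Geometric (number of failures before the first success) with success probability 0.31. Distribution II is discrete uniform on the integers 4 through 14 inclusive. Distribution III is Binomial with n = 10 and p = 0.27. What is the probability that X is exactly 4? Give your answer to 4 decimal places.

0.1018

Conditional on each component, P(X = 4): I: 0.0702681; II: 0.0909091; III: 0.168893.
By total probability, P(X = 4) = 0.38·0.0702681 + 0.38·0.0909091 + 0.24·0.168893 = 0.101782.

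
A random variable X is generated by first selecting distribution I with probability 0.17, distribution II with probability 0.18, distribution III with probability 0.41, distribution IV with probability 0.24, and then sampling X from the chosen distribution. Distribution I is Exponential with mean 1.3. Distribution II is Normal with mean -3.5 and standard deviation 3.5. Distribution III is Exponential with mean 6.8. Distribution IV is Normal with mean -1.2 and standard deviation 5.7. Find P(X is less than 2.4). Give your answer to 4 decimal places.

0.6135

Conditional on each component, P(X < 2.4): I: 0.842157; II: 0.954075; III: 0.297381; IV: 0.736169.
By total probability, P(X < 2.4) = 0.17·0.842157 + 0.18·0.954075 + 0.41·0.297381 + 0.24·0.736169 = 0.613507.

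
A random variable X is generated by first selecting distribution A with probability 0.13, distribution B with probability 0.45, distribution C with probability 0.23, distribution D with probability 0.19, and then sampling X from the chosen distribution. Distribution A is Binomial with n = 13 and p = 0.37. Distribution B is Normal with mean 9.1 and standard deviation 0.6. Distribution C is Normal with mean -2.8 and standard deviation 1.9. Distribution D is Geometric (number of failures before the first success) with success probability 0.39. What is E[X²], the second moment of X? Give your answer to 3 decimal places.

44.688

For each component E[X²] = Var + (mean)², giving A: 26.1664; B: 83.17; C: 11.45; D: 6.45694.
Overall E[X²] = 0.13·26.1664 + 0.45·83.17 + 0.23·11.45 + 0.19·6.45694 = 44.6884.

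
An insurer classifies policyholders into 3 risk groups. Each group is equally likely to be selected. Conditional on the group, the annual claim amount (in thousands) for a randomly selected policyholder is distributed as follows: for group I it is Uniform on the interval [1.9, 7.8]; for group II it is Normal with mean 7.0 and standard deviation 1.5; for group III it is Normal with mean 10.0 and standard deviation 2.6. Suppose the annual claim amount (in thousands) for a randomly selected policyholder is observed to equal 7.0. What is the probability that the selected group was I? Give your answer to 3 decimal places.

0.330

Likelihoods f(7.0 | ·): I: 0.169492; II: 0.265962; III: 0.0788561.
Posterior ∝ prior × likelihood. Numerator for I: 0.333333·0.169492 = 0.0564972.
Normalizing constant: 0.333333·0.169492 + 0.333333·0.265962 + 0.333333·0.0788561 = 0.171436.
P(I | observation) = 0.0564972 / 0.171436 = 0.329552.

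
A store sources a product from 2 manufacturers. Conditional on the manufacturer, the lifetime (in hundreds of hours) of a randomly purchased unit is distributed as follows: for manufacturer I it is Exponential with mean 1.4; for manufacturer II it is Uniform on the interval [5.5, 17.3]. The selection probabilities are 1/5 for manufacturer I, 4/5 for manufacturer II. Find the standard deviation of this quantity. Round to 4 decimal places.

Per component, I: μ=1.4, E[X²]=3.92; II: μ=11.4, E[X²]=141.563.
E[X] = 0.2·1.4 + 0.8·11.4 = 9.4.
E[X²] = 0.2·3.92 + 0.8·141.563 = 114.035.
Var(X) = E[X²] − (E[X])² = 114.035 − 88.36 = 25.6747.
SD(X) = √25.6747 = 5.06702.

5.0670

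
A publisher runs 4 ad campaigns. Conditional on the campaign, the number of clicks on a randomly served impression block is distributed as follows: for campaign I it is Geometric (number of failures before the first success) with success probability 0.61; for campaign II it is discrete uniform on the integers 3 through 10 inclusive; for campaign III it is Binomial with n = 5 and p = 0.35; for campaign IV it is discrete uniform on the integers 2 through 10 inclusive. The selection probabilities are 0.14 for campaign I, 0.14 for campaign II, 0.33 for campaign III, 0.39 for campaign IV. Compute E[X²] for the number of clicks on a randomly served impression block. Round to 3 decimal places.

24.880

For each component E[X²] = Var + (mean)², giving I: 1.45687; II: 47.5; III: 4.2; IV: 42.6667.
Overall E[X²] = 0.14·1.45687 + 0.14·47.5 + 0.33·4.2 + 0.39·42.6667 = 24.88.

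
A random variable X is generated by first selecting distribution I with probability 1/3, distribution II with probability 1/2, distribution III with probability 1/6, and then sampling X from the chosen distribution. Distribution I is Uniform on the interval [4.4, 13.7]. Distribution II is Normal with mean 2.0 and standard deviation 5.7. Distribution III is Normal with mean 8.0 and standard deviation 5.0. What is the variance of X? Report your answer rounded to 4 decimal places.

34.1592

Per component, I: μ=9.05, E[X²]=89.11; II: μ=2, E[X²]=36.49; III: μ=8, E[X²]=89.
E[X] = 0.333333·9.05 + 0.5·2 + 0.166667·8 = 5.35.
E[X²] = 0.333333·89.11 + 0.5·36.49 + 0.166667·89 = 62.7817.
Var(X) = E[X²] − (E[X])² = 62.7817 − 28.6225 = 34.1592.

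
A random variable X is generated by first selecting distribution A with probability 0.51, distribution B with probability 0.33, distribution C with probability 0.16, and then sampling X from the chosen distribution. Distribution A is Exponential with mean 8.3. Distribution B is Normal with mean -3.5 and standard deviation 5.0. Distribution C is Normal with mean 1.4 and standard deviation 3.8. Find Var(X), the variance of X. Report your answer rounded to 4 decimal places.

74.2811

Per component, A: μ=8.3, E[X²]=137.78; B: μ=-3.5, E[X²]=37.25; C: μ=1.4, E[X²]=16.4.
E[X] = 0.51·8.3 + 0.33·-3.5 + 0.16·1.4 = 3.302.
E[X²] = 0.51·137.78 + 0.33·37.25 + 0.16·16.4 = 85.1843.
Var(X) = E[X²] − (E[X])² = 85.1843 − 10.9032 = 74.2811.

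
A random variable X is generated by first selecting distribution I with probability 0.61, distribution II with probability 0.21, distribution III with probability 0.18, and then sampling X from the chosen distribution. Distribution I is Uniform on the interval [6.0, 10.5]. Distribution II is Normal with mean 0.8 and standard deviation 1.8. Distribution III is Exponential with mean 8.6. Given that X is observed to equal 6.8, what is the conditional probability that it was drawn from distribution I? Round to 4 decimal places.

0.9334

Likelihoods f(6.8 | ·): I: 0.222222; II: 0.000856822; III: 0.0527358.
Posterior ∝ prior × likelihood. Numerator for I: 0.61·0.222222 = 0.135556.
Normalizing constant: 0.61·0.222222 + 0.21·0.000856822 + 0.18·0.0527358 = 0.145228.
P(I | observation) = 0.135556 / 0.145228 = 0.933399.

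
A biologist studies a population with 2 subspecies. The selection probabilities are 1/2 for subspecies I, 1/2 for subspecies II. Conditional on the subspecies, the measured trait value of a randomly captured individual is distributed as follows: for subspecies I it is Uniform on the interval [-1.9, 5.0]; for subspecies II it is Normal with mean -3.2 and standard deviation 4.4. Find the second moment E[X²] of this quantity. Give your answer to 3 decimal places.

For each component E[X²] = Var + (mean)², giving I: 6.37; II: 29.6.
Overall E[X²] = 0.5·6.37 + 0.5·29.6 = 17.985.

17.985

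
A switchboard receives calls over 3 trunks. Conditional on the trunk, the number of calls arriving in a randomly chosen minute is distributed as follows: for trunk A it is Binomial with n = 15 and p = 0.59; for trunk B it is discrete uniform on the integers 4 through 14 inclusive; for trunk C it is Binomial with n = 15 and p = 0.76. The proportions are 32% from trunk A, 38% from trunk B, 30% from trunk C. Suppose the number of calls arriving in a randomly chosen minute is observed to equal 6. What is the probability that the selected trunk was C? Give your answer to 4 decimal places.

Likelihoods P(X=6 | ·): A: 0.0691148; B: 0.0909091; C: 0.00254793.
Posterior ∝ prior × likelihood. Numerator for C: 0.3·0.00254793 = 0.000764378.
Normalizing constant: 0.32·0.0691148 + 0.38·0.0909091 + 0.3·0.00254793 = 0.0574266.
P(C | observation) = 0.000764378 / 0.0574266 = 0.0133105.

0.0133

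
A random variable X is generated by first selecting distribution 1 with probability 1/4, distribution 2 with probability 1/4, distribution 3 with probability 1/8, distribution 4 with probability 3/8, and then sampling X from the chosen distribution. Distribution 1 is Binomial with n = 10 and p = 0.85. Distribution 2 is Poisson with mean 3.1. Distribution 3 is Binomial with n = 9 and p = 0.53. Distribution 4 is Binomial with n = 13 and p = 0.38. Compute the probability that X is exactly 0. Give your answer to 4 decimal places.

0.0122

Conditional on each component, P(X = 0): 1: 5.7665e-09; 2: 0.0450492; 3: 0.00111913; 4: 0.00200029.
By total probability, P(X = 0) = 0.25·5.7665e-09 + 0.25·0.0450492 + 0.125·0.00111913 + 0.375·0.00200029 = 0.0121523.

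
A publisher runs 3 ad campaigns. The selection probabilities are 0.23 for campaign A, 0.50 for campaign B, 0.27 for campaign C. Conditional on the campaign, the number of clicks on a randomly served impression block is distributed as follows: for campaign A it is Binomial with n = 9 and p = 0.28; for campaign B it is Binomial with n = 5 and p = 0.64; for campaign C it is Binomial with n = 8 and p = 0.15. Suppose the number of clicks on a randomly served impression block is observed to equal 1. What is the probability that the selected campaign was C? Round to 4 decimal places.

Likelihoods P(X=1 | ·): A: 0.181995; B: 0.0537477; C: 0.384693.
Posterior ∝ prior × likelihood. Numerator for C: 0.27·0.384693 = 0.103867.
Normalizing constant: 0.23·0.181995 + 0.5·0.0537477 + 0.27·0.384693 = 0.1726.
P(C | observation) = 0.103867 / 0.1726 = 0.601779.

0.6018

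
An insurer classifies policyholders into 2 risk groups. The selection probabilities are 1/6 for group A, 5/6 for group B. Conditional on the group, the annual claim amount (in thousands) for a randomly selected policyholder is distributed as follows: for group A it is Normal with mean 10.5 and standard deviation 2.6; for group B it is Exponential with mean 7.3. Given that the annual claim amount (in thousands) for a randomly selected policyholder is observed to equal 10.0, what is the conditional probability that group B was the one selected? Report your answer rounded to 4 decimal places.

0.5361

Likelihoods f(10.0 | ·): A: 0.150628; B: 0.0348139.
Posterior ∝ prior × likelihood. Numerator for B: 0.833333·0.0348139 = 0.0290116.
Normalizing constant: 0.166667·0.150628 + 0.833333·0.0348139 = 0.0541163.
P(B | observation) = 0.0290116 / 0.0541163 = 0.536098.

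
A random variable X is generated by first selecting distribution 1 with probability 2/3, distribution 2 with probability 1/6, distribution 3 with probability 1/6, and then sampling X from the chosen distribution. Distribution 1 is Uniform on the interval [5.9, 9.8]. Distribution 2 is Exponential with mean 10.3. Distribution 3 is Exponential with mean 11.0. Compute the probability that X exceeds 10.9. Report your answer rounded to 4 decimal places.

0.1197

Conditional on each component, P(X > 10.9): 1: 0; 2: 0.347062; 3: 0.371239.
By total probability, P(X > 10.9) = 0.666667·0 + 0.166667·0.347062 + 0.166667·0.371239 = 0.119717.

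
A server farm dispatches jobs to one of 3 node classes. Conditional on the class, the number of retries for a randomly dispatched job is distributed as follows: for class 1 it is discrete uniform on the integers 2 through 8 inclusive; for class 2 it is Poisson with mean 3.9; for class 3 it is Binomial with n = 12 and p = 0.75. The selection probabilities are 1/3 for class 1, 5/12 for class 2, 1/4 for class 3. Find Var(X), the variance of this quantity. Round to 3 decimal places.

Per component, 1: μ=5, E[X²]=29; 2: μ=3.9, E[X²]=19.11; 3: μ=9, E[X²]=83.25.
E[X] = 0.333333·5 + 0.416667·3.9 + 0.25·9 = 5.54167.
E[X²] = 0.333333·29 + 0.416667·19.11 + 0.25·83.25 = 38.4417.
Var(X) = E[X²] − (E[X])² = 38.4417 − 30.7101 = 7.7316.

7.732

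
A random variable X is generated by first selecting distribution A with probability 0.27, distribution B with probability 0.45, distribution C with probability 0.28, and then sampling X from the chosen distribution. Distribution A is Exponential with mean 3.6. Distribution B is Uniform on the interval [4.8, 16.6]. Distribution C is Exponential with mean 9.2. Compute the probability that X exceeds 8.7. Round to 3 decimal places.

Conditional on each component, P(X > 8.7): A: 0.0892185; B: 0.669492; C: 0.388426.
By total probability, P(X > 8.7) = 0.27·0.0892185 + 0.45·0.669492 + 0.28·0.388426 = 0.43412.

0.434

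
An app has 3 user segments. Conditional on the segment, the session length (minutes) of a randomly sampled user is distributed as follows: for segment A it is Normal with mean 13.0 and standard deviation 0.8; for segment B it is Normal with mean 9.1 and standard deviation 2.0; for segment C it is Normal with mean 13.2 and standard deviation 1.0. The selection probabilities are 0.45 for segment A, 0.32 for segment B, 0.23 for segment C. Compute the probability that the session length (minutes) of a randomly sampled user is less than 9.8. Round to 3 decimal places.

0.204

Conditional on each segment, P(X < 9.8): A: 3.16712e-05; B: 0.636831; C: 0.000336929.
By total probability, P(X < 9.8) = 0.45·3.16712e-05 + 0.32·0.636831 + 0.23·0.000336929 = 0.203878.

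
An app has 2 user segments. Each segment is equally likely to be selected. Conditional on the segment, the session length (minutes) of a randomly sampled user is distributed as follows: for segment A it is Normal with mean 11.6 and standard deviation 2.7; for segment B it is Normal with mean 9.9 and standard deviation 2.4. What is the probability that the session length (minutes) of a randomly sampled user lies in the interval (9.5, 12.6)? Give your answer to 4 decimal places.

Conditional on each segment, P(9.5 < X < 12.6): A: 0.426097; B: 0.435889.
By total probability, P(9.5 < X < 12.6) = 0.5·0.426097 + 0.5·0.435889 = 0.430993.

0.4310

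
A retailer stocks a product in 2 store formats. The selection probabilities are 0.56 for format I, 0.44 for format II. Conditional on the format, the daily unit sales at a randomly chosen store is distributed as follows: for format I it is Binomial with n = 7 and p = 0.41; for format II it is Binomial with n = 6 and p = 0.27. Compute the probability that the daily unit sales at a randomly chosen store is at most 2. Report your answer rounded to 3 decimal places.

Conditional on each format, P(X ≤ 2): I: 0.39832; II: 0.797707.
By total probability, P(X ≤ 2) = 0.56·0.39832 + 0.44·0.797707 = 0.57405.

0.574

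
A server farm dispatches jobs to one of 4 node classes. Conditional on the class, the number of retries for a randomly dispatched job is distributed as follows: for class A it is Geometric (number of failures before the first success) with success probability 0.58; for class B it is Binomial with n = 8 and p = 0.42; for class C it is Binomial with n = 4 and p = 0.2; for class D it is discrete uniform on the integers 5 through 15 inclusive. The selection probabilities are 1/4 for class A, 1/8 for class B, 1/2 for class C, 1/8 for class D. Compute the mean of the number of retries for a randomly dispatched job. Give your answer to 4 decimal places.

2.2510

Component means — A: 0.724138; B: 3.36; C: 0.8; D: 10.
E[X] = 0.25·0.724138 + 0.125·3.36 + 0.5·0.8 + 0.125·10 = 2.25103.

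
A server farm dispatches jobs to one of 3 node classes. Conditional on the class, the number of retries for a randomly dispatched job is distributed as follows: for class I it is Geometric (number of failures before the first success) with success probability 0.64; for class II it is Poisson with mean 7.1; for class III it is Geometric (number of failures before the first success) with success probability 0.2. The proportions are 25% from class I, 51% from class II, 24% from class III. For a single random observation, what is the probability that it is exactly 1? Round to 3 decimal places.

0.099

Conditional on each class, P(X = 1): I: 0.2304; II: 0.00585824; III: 0.16.
By total probability, P(X = 1) = 0.25·0.2304 + 0.51·0.00585824 + 0.24·0.16 = 0.0989877.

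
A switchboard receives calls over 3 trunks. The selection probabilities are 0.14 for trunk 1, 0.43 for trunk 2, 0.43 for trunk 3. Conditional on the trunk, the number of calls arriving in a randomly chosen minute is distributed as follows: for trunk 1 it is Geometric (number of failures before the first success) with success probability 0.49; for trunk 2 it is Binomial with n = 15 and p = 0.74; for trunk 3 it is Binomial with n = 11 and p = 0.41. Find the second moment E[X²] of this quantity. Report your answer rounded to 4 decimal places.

For each component E[X²] = Var + (mean)², giving 1: 3.20741; 2: 126.096; 3: 23.001.
Overall E[X²] = 0.14·3.20741 + 0.43·126.096 + 0.43·23.001 = 64.5607.

64.5607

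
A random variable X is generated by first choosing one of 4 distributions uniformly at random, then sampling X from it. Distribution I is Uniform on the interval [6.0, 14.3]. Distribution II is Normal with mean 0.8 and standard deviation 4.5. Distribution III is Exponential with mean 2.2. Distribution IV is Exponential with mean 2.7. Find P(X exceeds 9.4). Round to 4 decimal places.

0.1658

Conditional on each component, P(X > 9.4): I: 0.590361; II: 0.0279952; III: 0.0139437; IV: 0.0307618.
By total probability, P(X > 9.4) = 0.25·0.590361 + 0.25·0.0279952 + 0.25·0.0139437 + 0.25·0.0307618 = 0.165766.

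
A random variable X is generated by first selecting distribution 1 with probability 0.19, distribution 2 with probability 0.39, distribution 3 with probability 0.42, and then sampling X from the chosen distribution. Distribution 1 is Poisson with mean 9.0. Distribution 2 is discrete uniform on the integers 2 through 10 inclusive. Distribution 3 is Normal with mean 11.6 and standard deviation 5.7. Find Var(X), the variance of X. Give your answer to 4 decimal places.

Per component, 1: μ=9, E[X²]=90; 2: μ=6, E[X²]=42.6667; 3: μ=11.6, E[X²]=167.05.
E[X] = 0.19·9 + 0.39·6 + 0.42·11.6 = 8.922.
E[X²] = 0.19·90 + 0.39·42.6667 + 0.42·167.05 = 103.901.
Var(X) = E[X²] − (E[X])² = 103.901 − 79.6021 = 24.2989.

24.2989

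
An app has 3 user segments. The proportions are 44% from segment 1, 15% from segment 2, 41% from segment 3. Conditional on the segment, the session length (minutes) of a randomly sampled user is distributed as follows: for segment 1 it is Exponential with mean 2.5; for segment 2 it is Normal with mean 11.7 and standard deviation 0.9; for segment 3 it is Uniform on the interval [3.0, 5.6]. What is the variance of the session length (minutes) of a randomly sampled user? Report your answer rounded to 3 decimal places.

Per component, 1: μ=2.5, E[X²]=12.5; 2: μ=11.7, E[X²]=137.7; 3: μ=4.3, E[X²]=19.0533.
E[X] = 0.44·2.5 + 0.15·11.7 + 0.41·4.3 = 4.618.
E[X²] = 0.44·12.5 + 0.15·137.7 + 0.41·19.0533 = 33.9669.
Var(X) = E[X²] − (E[X])² = 33.9669 − 21.3259 = 12.6409.

12.641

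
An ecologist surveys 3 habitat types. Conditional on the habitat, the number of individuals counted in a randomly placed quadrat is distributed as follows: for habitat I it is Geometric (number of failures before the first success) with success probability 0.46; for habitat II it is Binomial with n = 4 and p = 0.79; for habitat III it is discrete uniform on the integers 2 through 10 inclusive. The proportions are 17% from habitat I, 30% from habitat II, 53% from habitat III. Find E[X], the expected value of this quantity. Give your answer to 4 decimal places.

Component means — I: 1.17391; II: 3.16; III: 6.
E[X] = 0.17·1.17391 + 0.3·3.16 + 0.53·6 = 4.32757.

4.3276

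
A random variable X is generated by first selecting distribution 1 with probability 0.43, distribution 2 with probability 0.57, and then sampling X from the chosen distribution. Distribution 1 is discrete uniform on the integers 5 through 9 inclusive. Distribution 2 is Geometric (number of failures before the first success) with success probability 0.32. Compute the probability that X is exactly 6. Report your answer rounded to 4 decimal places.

0.1040

Conditional on each component, P(X = 6): 1: 0.2; 2: 0.0316376.
By total probability, P(X = 6) = 0.43·0.2 + 0.57·0.0316376 = 0.104033.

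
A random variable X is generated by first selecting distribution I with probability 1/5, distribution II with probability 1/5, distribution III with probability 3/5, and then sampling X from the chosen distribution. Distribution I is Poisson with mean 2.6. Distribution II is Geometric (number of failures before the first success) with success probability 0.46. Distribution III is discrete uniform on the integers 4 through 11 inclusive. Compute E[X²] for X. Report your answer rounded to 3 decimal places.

For each component E[X²] = Var + (mean)², giving I: 9.36; II: 3.93006; III: 61.5.
Overall E[X²] = 0.2·9.36 + 0.2·3.93006 + 0.6·61.5 = 39.558.

39.558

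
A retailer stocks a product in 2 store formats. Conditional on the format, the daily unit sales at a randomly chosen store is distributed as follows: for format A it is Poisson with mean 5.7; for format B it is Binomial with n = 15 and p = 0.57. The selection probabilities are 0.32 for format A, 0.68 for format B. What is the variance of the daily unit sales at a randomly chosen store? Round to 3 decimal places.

6.091

Per component, A: μ=5.7, E[X²]=38.19; B: μ=8.55, E[X²]=76.779.
E[X] = 0.32·5.7 + 0.68·8.55 = 7.638.
E[X²] = 0.32·38.19 + 0.68·76.779 = 64.4305.
Var(X) = E[X²] − (E[X])² = 64.4305 − 58.339 = 6.09148.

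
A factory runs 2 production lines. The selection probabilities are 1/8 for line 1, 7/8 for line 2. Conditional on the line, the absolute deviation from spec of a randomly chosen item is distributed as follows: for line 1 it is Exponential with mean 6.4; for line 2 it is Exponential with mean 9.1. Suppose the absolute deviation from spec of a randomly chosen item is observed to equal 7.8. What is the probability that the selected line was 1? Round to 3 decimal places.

Likelihoods f(7.8 | ·): 1: 0.0461874; 2: 0.0466344.
Posterior ∝ prior × likelihood. Numerator for 1: 0.125·0.0461874 = 0.00577343.
Normalizing constant: 0.125·0.0461874 + 0.875·0.0466344 = 0.0465785.
P(1 | observation) = 0.00577343 / 0.0465785 = 0.12395.

0.124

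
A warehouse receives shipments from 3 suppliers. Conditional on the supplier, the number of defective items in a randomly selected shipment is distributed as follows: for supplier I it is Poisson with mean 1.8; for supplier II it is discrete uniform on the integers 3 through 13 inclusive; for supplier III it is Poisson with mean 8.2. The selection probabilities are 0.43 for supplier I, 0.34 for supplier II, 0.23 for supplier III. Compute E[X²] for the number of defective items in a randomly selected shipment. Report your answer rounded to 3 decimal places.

44.678

For each component E[X²] = Var + (mean)², giving I: 5.04; II: 74; III: 75.44.
Overall E[X²] = 0.43·5.04 + 0.34·74 + 0.23·75.44 = 44.6784.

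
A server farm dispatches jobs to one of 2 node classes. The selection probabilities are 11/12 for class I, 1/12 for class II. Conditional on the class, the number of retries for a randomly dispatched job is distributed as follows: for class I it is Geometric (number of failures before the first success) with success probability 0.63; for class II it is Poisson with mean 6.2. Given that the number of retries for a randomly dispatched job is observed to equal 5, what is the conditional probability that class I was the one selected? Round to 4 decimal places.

0.2367

Likelihoods P(X=5 | ·): I: 0.00436867; II: 0.154936.
Posterior ∝ prior × likelihood. Numerator for I: 0.916667·0.00436867 = 0.00400461.
Normalizing constant: 0.916667·0.00436867 + 0.0833333·0.154936 = 0.0169159.
P(I | observation) = 0.00400461 / 0.0169159 = 0.236736.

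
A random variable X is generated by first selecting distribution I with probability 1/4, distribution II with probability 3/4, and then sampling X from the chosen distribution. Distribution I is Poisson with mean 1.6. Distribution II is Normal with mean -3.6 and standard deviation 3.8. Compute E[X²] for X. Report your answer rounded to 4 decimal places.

21.5900

For each component E[X²] = Var + (mean)², giving I: 4.16; II: 27.4.
Overall E[X²] = 0.25·4.16 + 0.75·27.4 = 21.59.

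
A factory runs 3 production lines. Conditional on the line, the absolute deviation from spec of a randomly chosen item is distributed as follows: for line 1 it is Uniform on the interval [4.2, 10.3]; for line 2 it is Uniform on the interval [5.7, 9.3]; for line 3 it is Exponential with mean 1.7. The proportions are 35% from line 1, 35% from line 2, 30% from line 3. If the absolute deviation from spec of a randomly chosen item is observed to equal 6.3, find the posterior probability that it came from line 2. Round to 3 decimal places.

Likelihoods f(6.3 | ·): 1: 0.163934; 2: 0.277778; 3: 0.014458.
Posterior ∝ prior × likelihood. Numerator for 2: 0.35·0.277778 = 0.0972222.
Normalizing constant: 0.35·0.163934 + 0.35·0.277778 + 0.3·0.014458 = 0.158937.
P(2 | observation) = 0.0972222 / 0.158937 = 0.611704.

0.612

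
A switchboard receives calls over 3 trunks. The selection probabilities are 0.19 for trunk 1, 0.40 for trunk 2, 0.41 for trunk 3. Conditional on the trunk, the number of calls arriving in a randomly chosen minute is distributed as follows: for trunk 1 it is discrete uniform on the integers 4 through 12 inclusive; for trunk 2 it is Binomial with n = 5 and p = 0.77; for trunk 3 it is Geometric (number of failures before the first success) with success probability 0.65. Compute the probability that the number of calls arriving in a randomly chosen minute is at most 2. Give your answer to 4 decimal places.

0.4258

Conditional on each trunk, P(X ≤ 2): 1: 0; 2: 0.0835557; 3: 0.957125.
By total probability, P(X ≤ 2) = 0.19·0 + 0.4·0.0835557 + 0.41·0.957125 = 0.425844.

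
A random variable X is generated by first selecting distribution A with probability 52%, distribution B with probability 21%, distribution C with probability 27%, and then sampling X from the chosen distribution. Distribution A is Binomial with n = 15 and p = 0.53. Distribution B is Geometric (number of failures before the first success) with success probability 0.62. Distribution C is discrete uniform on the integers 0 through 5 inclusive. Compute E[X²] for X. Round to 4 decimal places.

For each component E[X²] = Var + (mean)², giving A: 66.939; B: 1.3642; C: 9.16667.
Overall E[X²] = 0.52·66.939 + 0.21·1.3642 + 0.27·9.16667 = 37.5698.

37.5698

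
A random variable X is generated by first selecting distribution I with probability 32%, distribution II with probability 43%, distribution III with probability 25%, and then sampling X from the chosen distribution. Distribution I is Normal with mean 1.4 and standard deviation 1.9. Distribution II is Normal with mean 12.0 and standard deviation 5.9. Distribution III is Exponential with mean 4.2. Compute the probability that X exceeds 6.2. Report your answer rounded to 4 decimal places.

Conditional on each component, P(X > 6.2): I: 0.00576329; II: 0.837209; III: 0.228507.
By total probability, P(X > 6.2) = 0.32·0.00576329 + 0.43·0.837209 + 0.25·0.228507 = 0.418971.

0.4190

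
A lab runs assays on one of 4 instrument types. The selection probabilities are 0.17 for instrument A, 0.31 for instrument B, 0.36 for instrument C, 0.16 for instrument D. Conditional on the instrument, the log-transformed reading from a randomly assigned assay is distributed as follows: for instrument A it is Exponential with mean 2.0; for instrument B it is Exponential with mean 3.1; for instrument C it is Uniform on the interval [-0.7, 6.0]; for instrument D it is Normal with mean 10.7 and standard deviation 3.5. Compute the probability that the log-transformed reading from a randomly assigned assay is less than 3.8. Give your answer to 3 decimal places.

0.609

Conditional on each instrument, P(X < 3.8): A: 0.850431; B: 0.706479; C: 0.671642; D: 0.0243374.
By total probability, P(X < 3.8) = 0.17·0.850431 + 0.31·0.706479 + 0.36·0.671642 + 0.16·0.0243374 = 0.609267.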